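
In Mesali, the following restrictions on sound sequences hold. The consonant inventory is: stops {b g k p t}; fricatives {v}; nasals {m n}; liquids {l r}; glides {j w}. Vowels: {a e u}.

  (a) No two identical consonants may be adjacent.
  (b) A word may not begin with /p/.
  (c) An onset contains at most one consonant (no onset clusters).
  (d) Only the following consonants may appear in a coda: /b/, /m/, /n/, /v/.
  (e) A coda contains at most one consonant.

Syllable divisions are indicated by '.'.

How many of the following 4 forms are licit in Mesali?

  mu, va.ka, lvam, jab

mu — σ1 onset /m/, coda /∅/ ok → licit
va.ka — σ1 onset /v/, coda /∅/ ok; σ2 onset /k/, coda /∅/ ok → licit
lvam — violates constraint (c): syllable 1 onset /lv/ has 2 consonants (> 1) → illicit
jab — σ1 onset /j/, coda /b/ ok → licit
Licit: mu, va.ka, jab → 3.

3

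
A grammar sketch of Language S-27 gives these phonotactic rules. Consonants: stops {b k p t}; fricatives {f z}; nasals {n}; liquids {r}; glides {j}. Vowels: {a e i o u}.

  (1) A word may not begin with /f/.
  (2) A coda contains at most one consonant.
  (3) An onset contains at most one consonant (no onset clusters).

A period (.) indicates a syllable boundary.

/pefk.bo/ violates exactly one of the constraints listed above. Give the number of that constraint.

/pefk.bo/: syllable 1 coda /fk/ has 2 consonants (> 1).
This is a violation of constraint 2: "A coda contains at most one consonant."
The remaining constraints (1, 3) are satisfied.

2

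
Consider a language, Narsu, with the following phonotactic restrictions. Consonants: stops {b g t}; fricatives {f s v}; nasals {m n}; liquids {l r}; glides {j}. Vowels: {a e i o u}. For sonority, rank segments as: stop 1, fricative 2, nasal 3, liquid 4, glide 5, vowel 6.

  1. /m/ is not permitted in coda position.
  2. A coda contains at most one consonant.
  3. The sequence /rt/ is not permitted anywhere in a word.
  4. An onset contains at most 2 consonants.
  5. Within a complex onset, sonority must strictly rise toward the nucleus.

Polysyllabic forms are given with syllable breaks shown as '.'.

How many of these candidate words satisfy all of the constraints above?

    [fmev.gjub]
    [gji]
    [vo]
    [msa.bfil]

3

[fmev.gjub] — σ1 onset /fm/ (2→3 rises), coda /v/ ok; σ2 onset /gj/ (1→5 rises), coda /b/ ok → licit
[gji] — σ1 onset /gj/ (1→5 rises), coda /∅/ ok → licit
[vo] — σ1 onset /v/, coda /∅/ ok → licit
[msa.bfil] — violates constraint 5: syllable 1 onset /ms/: /m/ (nasal, 3) → /s/ (fricative, 2) does not rise → illicit
Licit: [fmev.gjub], [gji], [vo] → 3.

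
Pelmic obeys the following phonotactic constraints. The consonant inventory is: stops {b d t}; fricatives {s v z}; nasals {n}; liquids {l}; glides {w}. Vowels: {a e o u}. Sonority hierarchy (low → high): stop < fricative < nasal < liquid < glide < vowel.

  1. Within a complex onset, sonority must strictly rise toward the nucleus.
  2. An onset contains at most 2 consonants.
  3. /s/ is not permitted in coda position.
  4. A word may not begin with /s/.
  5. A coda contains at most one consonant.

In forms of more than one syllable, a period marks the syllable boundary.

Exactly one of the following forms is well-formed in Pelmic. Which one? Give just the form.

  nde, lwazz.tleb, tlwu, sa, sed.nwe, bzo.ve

nde — violates constraint 1: syllable 1 onset /nd/: /n/ (nasal, 3) → /d/ (stop, 1) does not rise → ill-formed
lwazz.tleb — violates constraint 5: syllable 1 coda /zz/ has 2 consonants (> 1) → ill-formed
tlwu — violates constraint 2: syllable 1 onset /tlw/ has 3 consonants (> 2) → ill-formed
sa — violates constraint 4: word begins with /s/ → ill-formed
sed.nwe — violates constraint 4: word begins with /s/ → ill-formed
bzo.ve — σ1 onset /bz/ (1→2 rises), coda /∅/ ok; σ2 onset /v/, coda /∅/ ok → well-formed

bzo.ve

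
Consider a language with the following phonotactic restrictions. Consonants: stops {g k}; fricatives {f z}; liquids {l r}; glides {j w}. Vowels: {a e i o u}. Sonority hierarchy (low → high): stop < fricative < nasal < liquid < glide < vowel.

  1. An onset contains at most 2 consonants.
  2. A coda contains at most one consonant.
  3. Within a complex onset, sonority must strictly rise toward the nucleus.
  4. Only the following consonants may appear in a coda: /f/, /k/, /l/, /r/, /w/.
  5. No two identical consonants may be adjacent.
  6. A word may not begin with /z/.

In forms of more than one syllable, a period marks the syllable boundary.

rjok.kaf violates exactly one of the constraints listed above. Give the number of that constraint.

rjok.kaf: adjacent identical consonants /kk/.
This is a violation of constraint 5: "No two identical consonants may be adjacent."
The remaining constraints (1, 2, 3, 4, 6) are satisfied.

5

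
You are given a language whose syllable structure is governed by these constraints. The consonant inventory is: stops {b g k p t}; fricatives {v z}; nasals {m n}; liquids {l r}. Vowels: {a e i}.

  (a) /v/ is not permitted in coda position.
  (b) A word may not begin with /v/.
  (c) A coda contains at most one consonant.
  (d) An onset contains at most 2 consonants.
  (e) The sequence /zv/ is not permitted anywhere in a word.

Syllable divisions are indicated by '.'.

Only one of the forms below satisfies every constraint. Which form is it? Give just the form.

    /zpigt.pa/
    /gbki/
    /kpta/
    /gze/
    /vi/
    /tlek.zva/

/zpigt.pa/ — violates constraint (c): syllable 1 coda /gt/ has 2 consonants (> 1) → illicit
/gbki/ — violates constraint (d): syllable 1 onset /gbk/ has 3 consonants (> 2) → illicit
/kpta/ — violates constraint (d): syllable 1 onset /kpt/ has 3 consonants (> 2) → illicit
/gze/ — σ1 onset /gz/ (2C), coda /∅/ ok → licit
/vi/ — violates constraint (b): word begins with /v/ → illicit
/tlek.zva/ — violates constraint (e): contains banned sequence /zv/ → illicit

/gze/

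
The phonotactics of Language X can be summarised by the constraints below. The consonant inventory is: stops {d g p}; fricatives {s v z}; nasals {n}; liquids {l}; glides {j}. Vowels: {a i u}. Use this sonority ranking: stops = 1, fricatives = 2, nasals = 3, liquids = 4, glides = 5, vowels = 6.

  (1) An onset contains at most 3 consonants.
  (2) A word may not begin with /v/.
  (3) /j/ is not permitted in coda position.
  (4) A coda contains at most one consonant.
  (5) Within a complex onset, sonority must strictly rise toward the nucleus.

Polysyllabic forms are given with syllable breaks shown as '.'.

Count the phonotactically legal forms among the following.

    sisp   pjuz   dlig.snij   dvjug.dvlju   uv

sisp — violates constraint 4: syllable 1 coda /sp/ has 2 consonants (> 1) → phonotactically illegal
pjuz — σ1 onset /pj/ (1→5 rises), coda /z/ ok → phonotactically legal
dlig.snij — violates constraint 3: syllable 2 coda contains /j/ → phonotactically illegal
dvjug.dvlju — violates constraint 1: syllable 2 onset /dvlj/ has 4 consonants (> 3) → phonotactically illegal
uv — σ1 onset /∅/, coda /v/ ok → phonotactically legal
Phonotactically legal: pjuz, uv → 2.

2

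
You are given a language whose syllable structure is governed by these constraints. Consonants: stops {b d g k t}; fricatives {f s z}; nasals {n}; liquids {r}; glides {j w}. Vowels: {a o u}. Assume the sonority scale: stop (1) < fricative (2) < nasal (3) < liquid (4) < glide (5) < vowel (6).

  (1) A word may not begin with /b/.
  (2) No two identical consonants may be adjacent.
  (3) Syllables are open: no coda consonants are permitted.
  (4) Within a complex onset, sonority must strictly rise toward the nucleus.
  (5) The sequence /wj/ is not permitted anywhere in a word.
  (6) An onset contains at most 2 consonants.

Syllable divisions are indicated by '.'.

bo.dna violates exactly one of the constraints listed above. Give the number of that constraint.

1

bo.dna: word begins with /b/.
This is a violation of constraint 1: "A word may not begin with /b/."
The remaining constraints (2, 3, 4, 5, 6) are satisfied.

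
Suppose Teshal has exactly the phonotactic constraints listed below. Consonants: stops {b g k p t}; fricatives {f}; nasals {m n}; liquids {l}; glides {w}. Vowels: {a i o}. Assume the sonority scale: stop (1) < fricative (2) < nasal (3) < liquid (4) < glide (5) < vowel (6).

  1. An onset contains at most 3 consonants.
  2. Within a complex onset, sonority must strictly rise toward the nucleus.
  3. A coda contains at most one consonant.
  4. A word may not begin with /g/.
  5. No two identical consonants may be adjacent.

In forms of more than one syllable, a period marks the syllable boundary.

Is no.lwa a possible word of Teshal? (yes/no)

yes

no.lwa — σ1 onset /n/, coda /∅/ ok; σ2 onset /lw/ (4→5 rises), coda /∅/ ok → permitted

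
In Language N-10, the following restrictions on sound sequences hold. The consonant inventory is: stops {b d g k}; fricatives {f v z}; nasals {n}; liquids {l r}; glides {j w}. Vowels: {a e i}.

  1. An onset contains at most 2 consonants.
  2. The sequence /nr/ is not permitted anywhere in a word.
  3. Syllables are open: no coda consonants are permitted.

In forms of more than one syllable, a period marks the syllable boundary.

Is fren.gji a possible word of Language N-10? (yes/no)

fren.gji — violates constraint 3: syllable 1 coda /n/ has 1 consonant (> 0) → not permitted

no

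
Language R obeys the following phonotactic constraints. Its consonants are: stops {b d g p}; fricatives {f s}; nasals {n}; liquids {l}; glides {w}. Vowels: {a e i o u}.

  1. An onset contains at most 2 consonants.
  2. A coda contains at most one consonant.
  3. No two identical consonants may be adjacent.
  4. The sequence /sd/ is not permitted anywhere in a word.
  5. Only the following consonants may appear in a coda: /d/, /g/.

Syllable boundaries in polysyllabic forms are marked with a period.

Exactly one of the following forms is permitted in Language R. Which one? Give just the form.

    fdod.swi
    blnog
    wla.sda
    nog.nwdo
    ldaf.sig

fdod.swi

fdod.swi — σ1 onset /fd/ (2C), coda /d/ ok; σ2 onset /sw/ (2C), coda /∅/ ok → permitted
blnog — violates constraint 1: syllable 1 onset /bln/ has 3 consonants (> 2) → not permitted
wla.sda — violates constraint 4: contains banned sequence /sd/ → not permitted
nog.nwdo — violates constraint 1: syllable 2 onset /nwd/ has 3 consonants (> 2) → not permitted
ldaf.sig — violates constraint 5: syllable 1 coda contains /f/, which is not a licensed coda consonant → not permitted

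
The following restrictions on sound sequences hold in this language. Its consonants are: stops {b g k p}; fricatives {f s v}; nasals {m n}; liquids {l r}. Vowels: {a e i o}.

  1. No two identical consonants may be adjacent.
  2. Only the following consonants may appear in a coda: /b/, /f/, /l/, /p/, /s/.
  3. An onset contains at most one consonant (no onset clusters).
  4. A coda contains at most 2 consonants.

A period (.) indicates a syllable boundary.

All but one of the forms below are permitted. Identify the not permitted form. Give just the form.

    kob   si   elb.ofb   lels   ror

ror

kob — σ1 onset /k/, coda /b/ ok → permitted
si — σ1 onset /s/, coda /∅/ ok → permitted
elb.ofb — σ1 onset /∅/, coda /lb/ (2C) ok; σ2 onset /∅/, coda /fb/ (2C) ok → permitted
lels — σ1 onset /l/, coda /ls/ (2C) ok → permitted
ror — violates constraint 2: syllable 1 coda contains /r/, which is not a licensed coda consonant → not permitted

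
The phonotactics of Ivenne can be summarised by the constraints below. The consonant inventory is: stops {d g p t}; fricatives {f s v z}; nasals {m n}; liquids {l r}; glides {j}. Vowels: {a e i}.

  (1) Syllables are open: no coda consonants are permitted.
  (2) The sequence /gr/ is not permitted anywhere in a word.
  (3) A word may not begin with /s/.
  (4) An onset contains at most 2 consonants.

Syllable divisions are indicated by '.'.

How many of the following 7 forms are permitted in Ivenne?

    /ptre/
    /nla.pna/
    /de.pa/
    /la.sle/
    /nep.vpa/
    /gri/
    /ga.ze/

/ptre/ — violates constraint 4: syllable 1 onset /ptr/ has 3 consonants (> 2) → not permitted
/nla.pna/ — σ1 onset /nl/ (2C), coda /∅/ ok; σ2 onset /pn/ (2C), coda /∅/ ok → permitted
/de.pa/ — σ1 onset /d/, coda /∅/ ok; σ2 onset /p/, coda /∅/ ok → permitted
/la.sle/ — σ1 onset /l/, coda /∅/ ok; σ2 onset /sl/ (2C), coda /∅/ ok → permitted
/nep.vpa/ — violates constraint 1: syllable 1 coda /p/ has 1 consonant (> 0) → not permitted
/gri/ — violates constraint 2: contains banned sequence /gr/ → not permitted
/ga.ze/ — σ1 onset /g/, coda /∅/ ok; σ2 onset /z/, coda /∅/ ok → permitted
Permitted: /nla.pna/, /de.pa/, /la.sle/, /ga.ze/ → 4.

4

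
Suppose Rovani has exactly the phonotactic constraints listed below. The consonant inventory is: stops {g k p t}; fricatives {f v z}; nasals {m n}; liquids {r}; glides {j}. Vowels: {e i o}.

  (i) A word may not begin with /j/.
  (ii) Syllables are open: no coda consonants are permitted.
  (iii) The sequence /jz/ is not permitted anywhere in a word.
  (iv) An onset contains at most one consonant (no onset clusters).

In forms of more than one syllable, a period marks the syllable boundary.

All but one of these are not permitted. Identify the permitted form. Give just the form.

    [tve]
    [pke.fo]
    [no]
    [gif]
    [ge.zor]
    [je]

[tve] — violates constraint (iv): syllable 1 onset /tv/ has 2 consonants (> 1) → not permitted
[pke.fo] — violates constraint (iv): syllable 1 onset /pk/ has 2 consonants (> 1) → not permitted
[no] — σ1 onset /n/, coda /∅/ ok → permitted
[gif] — violates constraint (ii): syllable 1 coda /f/ has 1 consonant (> 0) → not permitted
[ge.zor] — violates constraint (ii): syllable 2 coda /r/ has 1 consonant (> 0) → not permitted
[je] — violates constraint (i): word begins with /j/ → not permitted

[no]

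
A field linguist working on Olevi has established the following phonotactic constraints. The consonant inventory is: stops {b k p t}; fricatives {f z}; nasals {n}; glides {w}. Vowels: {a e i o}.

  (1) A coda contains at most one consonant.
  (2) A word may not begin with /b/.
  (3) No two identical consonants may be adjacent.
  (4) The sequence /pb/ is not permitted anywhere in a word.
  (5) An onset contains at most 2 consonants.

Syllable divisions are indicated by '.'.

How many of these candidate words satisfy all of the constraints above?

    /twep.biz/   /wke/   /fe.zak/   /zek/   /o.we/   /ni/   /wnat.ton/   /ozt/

/twep.biz/ — violates constraint 4: contains banned sequence /pb/ → illicit
/wke/ — σ1 onset /wk/ (2C), coda /∅/ ok → licit
/fe.zak/ — σ1 onset /f/, coda /∅/ ok; σ2 onset /z/, coda /k/ ok → licit
/zek/ — σ1 onset /z/, coda /k/ ok → licit
/o.we/ — σ1 onset /∅/, coda /∅/ ok; σ2 onset /w/, coda /∅/ ok → licit
/ni/ — σ1 onset /n/, coda /∅/ ok → licit
/wnat.ton/ — violates constraint 3: adjacent identical consonants /tt/ → illicit
/ozt/ — violates constraint 1: syllable 1 coda /zt/ has 2 consonants (> 1) → illicit
Licit: /wke/, /fe.zak/, /zek/, /o.we/, /ni/ → 5.

5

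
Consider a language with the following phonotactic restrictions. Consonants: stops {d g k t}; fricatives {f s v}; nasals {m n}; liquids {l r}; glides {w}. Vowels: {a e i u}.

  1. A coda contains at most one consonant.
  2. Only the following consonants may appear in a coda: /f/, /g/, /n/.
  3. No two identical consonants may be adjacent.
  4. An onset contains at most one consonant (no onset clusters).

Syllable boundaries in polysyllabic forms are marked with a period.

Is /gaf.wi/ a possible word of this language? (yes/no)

yes

/gaf.wi/ — σ1 onset /g/, coda /f/ ok; σ2 onset /w/, coda /∅/ ok → licit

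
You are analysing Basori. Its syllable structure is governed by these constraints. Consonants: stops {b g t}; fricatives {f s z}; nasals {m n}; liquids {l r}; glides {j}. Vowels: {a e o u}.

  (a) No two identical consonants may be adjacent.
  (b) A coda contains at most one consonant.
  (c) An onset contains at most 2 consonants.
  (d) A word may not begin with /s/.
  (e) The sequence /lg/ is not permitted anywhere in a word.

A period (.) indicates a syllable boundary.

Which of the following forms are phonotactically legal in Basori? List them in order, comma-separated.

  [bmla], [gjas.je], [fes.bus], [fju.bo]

[gjas.je], [fes.bus], [fju.bo]

[bmla] — violates constraint (c): syllable 1 onset /bml/ has 3 consonants (> 2) → phonotactically illegal
[gjas.je] — σ1 onset /gj/ (2C), coda /s/ ok; σ2 onset /j/, coda /∅/ ok → phonotactically legal
[fes.bus] — σ1 onset /f/, coda /s/ ok; σ2 onset /b/, coda /s/ ok → phonotactically legal
[fju.bo] — σ1 onset /fj/ (2C), coda /∅/ ok; σ2 onset /b/, coda /∅/ ok → phonotactically legal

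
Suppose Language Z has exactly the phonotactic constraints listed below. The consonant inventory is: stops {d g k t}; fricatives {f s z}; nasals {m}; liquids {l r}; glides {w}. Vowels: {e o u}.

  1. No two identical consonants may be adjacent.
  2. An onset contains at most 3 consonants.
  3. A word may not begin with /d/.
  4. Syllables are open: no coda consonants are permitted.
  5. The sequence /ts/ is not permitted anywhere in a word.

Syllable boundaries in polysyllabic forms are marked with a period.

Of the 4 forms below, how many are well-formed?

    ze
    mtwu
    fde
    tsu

ze — σ1 onset /z/, coda /∅/ ok → well-formed
mtwu — σ1 onset /mtw/ (3C), coda /∅/ ok → well-formed
fde — σ1 onset /fd/ (2C), coda /∅/ ok → well-formed
tsu — violates constraint 5: contains banned sequence /ts/ → ill-formed
Well-formed: ze, mtwu, fde → 3.

3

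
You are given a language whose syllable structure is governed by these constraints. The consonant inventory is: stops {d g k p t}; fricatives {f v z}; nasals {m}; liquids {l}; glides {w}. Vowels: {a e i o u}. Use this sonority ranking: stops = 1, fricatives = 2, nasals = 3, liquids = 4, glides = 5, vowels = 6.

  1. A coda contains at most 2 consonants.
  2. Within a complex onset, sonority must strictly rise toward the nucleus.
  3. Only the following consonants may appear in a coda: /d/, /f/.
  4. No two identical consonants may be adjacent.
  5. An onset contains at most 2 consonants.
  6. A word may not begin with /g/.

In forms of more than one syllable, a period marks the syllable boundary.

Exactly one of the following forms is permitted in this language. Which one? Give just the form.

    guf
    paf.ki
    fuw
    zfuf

guf — violates constraint 6: word begins with /g/ → not permitted
paf.ki — σ1 onset /p/, coda /f/ ok; σ2 onset /k/, coda /∅/ ok → permitted
fuw — violates constraint 3: syllable 1 coda contains /w/, which is not a licensed coda consonant → not permitted
zfuf — violates constraint 2: syllable 1 onset /zf/: /z/ (fricative, 2) → /f/ (fricative, 2) does not rise → not permitted

paf.ki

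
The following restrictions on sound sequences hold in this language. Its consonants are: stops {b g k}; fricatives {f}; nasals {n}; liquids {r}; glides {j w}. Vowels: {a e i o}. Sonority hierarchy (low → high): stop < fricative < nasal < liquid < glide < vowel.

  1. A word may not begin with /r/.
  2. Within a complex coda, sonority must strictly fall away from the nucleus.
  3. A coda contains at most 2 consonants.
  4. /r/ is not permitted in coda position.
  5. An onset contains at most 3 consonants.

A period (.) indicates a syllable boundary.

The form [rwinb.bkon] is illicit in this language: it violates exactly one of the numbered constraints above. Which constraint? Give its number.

[rwinb.bkon]: word begins with /r/.
This is a violation of constraint 1: "A word may not begin with /r/."
The remaining constraints (2, 3, 4, 5) are satisfied.

1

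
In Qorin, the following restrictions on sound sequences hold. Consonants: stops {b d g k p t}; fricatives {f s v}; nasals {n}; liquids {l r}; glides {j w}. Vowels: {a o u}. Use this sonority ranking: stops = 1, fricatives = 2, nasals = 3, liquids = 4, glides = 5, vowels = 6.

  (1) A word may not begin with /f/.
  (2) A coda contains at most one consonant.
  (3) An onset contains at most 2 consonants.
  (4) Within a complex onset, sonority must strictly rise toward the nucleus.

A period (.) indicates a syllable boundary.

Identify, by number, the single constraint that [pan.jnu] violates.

4

[pan.jnu]: syllable 2 onset /jn/: /j/ (glide, 5) → /n/ (nasal, 3) does not rise.
This is a violation of constraint 4: "Within a complex onset, sonority must strictly rise toward the nucleus."
The remaining constraints (1, 2, 3) are satisfied.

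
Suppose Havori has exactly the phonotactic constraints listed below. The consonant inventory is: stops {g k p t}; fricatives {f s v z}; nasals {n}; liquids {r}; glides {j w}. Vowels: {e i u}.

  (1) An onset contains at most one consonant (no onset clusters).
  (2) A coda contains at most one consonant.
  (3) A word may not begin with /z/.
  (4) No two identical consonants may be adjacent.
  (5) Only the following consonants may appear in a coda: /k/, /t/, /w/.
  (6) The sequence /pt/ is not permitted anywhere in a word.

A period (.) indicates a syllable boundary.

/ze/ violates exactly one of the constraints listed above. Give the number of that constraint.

/ze/: word begins with /z/.
This is a violation of constraint 3: "A word may not begin with /z/."
The remaining constraints (1, 2, 4, 5, 6) are satisfied.

3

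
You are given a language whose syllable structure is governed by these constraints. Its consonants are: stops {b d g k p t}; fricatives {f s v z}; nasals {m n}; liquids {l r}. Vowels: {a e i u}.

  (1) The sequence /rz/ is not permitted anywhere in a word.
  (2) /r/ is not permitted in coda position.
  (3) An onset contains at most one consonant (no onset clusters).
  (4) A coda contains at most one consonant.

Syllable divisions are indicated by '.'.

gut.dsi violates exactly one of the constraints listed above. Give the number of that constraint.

gut.dsi: syllable 2 onset /ds/ has 2 consonants (> 1).
This is a violation of constraint 3: "An onset contains at most one consonant (no onset clusters)."
The remaining constraints (1, 2, 4) are satisfied.

3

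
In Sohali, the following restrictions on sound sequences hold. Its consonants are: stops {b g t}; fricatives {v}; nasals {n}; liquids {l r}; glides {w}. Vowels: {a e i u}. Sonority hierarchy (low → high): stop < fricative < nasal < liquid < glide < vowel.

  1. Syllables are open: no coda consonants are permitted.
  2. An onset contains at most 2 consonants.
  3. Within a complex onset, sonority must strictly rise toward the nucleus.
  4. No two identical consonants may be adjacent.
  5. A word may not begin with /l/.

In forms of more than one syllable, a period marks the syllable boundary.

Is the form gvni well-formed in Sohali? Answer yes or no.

gvni — violates constraint 2: syllable 1 onset /gvn/ has 3 consonants (> 2) → ill-formed

no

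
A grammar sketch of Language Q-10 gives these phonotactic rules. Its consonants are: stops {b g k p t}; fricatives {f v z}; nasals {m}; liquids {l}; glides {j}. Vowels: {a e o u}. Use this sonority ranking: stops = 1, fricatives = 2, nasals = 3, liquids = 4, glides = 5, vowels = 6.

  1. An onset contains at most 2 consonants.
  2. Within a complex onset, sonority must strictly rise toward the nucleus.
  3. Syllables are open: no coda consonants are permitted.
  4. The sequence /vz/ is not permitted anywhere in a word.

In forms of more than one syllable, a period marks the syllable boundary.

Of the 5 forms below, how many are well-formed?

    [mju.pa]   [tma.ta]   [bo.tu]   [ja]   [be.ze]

5

[mju.pa] — σ1 onset /mj/ (3→5 rises), coda /∅/ ok; σ2 onset /p/, coda /∅/ ok → well-formed
[tma.ta] — σ1 onset /tm/ (1→3 rises), coda /∅/ ok; σ2 onset /t/, coda /∅/ ok → well-formed
[bo.tu] — σ1 onset /b/, coda /∅/ ok; σ2 onset /t/, coda /∅/ ok → well-formed
[ja] — σ1 onset /j/, coda /∅/ ok → well-formed
[be.ze] — σ1 onset /b/, coda /∅/ ok; σ2 onset /z/, coda /∅/ ok → well-formed
Well-formed: [mju.pa], [tma.ta], [bo.tu], [ja], [be.ze] → 5.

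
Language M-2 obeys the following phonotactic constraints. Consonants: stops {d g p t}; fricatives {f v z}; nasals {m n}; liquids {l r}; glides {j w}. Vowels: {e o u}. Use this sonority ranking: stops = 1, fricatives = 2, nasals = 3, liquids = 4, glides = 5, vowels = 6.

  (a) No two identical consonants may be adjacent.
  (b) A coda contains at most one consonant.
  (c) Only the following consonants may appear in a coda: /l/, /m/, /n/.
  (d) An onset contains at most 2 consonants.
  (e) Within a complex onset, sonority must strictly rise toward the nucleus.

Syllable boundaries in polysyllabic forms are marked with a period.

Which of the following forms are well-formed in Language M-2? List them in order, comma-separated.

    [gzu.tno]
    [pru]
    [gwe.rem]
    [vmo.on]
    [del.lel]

[gzu.tno], [pru], [gwe.rem], [vmo.on]

[gzu.tno] — σ1 onset /gz/ (1→2 rises), coda /∅/ ok; σ2 onset /tn/ (1→3 rises), coda /∅/ ok → well-formed
[pru] — σ1 onset /pr/ (1→4 rises), coda /∅/ ok → well-formed
[gwe.rem] — σ1 onset /gw/ (1→5 rises), coda /∅/ ok; σ2 onset /r/, coda /m/ ok → well-formed
[vmo.on] — σ1 onset /vm/ (2→3 rises), coda /∅/ ok; σ2 onset /∅/, coda /n/ ok → well-formed
[del.lel] — violates constraint (a): adjacent identical consonants /ll/ → ill-formed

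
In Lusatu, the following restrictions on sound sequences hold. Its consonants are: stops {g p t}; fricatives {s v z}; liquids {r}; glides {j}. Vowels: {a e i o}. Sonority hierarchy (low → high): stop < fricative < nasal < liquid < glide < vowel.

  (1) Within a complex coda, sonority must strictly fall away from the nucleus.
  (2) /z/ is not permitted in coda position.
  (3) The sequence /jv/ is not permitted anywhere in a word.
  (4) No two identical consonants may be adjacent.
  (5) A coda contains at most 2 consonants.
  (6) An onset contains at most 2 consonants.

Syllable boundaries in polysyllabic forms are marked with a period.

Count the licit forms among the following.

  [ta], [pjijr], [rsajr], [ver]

4

[ta] — σ1 onset /t/, coda /∅/ ok → licit
[pjijr] — σ1 onset /pj/ (2C), coda /jr/ (5→4 falls) ok → licit
[rsajr] — σ1 onset /rs/ (2C), coda /jr/ (5→4 falls) ok → licit
[ver] — σ1 onset /v/, coda /r/ ok → licit
Licit: [ta], [pjijr], [rsajr], [ver] → 4.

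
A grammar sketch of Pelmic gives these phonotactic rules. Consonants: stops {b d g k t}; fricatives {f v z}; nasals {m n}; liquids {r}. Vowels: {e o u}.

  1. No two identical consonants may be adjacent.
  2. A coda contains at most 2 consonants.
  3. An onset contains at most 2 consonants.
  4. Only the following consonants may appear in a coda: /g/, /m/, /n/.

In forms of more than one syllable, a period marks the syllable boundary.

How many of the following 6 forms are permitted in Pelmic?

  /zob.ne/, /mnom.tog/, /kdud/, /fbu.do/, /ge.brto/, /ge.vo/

3

/zob.ne/ — violates constraint 4: syllable 1 coda contains /b/, which is not a licensed coda consonant → not permitted
/mnom.tog/ — σ1 onset /mn/ (2C), coda /m/ ok; σ2 onset /t/, coda /g/ ok → permitted
/kdud/ — violates constraint 4: syllable 1 coda contains /d/, which is not a licensed coda consonant → not permitted
/fbu.do/ — σ1 onset /fb/ (2C), coda /∅/ ok; σ2 onset /d/, coda /∅/ ok → permitted
/ge.brto/ — violates constraint 3: syllable 2 onset /brt/ has 3 consonants (> 2) → not permitted
/ge.vo/ — σ1 onset /g/, coda /∅/ ok; σ2 onset /v/, coda /∅/ ok → permitted
Permitted: /mnom.tog/, /fbu.do/, /ge.vo/ → 3.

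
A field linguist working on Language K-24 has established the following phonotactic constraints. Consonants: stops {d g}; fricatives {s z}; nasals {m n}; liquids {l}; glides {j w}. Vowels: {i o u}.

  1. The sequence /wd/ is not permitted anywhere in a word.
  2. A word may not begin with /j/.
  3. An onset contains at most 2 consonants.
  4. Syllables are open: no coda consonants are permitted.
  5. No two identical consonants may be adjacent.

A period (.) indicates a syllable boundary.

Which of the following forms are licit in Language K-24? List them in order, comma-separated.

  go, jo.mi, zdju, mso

go — σ1 onset /g/, coda /∅/ ok → licit
jo.mi — violates constraint 2: word begins with /j/ → illicit
zdju — violates constraint 3: syllable 1 onset /zdj/ has 3 consonants (> 2) → illicit
mso — σ1 onset /ms/ (2C), coda /∅/ ok → licit

go, mso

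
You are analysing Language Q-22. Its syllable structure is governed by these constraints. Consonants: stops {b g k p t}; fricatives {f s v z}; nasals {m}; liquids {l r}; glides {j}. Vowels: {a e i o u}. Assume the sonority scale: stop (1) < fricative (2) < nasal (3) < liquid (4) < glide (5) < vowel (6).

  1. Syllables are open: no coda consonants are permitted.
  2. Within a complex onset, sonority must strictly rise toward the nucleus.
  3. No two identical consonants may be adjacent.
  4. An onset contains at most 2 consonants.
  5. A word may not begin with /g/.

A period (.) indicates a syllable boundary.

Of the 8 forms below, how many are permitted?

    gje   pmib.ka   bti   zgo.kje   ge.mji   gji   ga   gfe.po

gje — violates constraint 5: word begins with /g/ → not permitted
pmib.ka — violates constraint 1: syllable 1 coda /b/ has 1 consonant (> 0) → not permitted
bti — violates constraint 2: syllable 1 onset /bt/: /b/ (stop, 1) → /t/ (stop, 1) does not rise → not permitted
zgo.kje — violates constraint 2: syllable 1 onset /zg/: /z/ (fricative, 2) → /g/ (stop, 1) does not rise → not permitted
ge.mji — violates constraint 5: word begins with /g/ → not permitted
gji — violates constraint 5: word begins with /g/ → not permitted
ga — violates constraint 5: word begins with /g/ → not permitted
gfe.po — violates constraint 5: word begins with /g/ → not permitted
No form is permitted → 0.

0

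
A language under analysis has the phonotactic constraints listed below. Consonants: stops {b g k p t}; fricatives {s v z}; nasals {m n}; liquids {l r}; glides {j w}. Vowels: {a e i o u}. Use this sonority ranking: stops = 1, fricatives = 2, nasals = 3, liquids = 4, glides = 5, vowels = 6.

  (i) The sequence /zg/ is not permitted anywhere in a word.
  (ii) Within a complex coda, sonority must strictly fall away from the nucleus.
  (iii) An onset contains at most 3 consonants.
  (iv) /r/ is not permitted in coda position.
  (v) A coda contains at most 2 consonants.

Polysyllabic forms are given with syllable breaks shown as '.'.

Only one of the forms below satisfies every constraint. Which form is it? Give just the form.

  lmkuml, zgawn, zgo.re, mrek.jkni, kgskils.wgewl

lmkuml — violates constraint (ii): syllable 1 coda /ml/: /m/ (nasal, 3) → /l/ (liquid, 4) does not fall → not permitted
zgawn — violates constraint (i): contains banned sequence /zg/ → not permitted
zgo.re — violates constraint (i): contains banned sequence /zg/ → not permitted
mrek.jkni — σ1 onset /mr/ (2C), coda /k/ ok; σ2 onset /jkn/ (3C), coda /∅/ ok → permitted
kgskils.wgewl — violates constraint (iii): syllable 1 onset /kgsk/ has 4 consonants (> 3) → not permitted

mrek.jkni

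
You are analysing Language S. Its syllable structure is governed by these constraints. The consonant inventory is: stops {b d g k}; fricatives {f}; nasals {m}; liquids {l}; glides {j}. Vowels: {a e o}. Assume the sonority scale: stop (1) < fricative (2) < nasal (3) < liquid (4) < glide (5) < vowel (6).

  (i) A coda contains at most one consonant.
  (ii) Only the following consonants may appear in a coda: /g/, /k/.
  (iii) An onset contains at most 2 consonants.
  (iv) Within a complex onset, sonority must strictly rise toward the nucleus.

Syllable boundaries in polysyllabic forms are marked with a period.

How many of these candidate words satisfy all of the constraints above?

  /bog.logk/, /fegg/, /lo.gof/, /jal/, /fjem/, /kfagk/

0

/bog.logk/ — violates constraint (i): syllable 2 coda /gk/ has 2 consonants (> 1) → illicit
/fegg/ — violates constraint (i): syllable 1 coda /gg/ has 2 consonants (> 1) → illicit
/lo.gof/ — violates constraint (ii): syllable 2 coda contains /f/, which is not a licensed coda consonant → illicit
/jal/ — violates constraint (ii): syllable 1 coda contains /l/, which is not a licensed coda consonant → illicit
/fjem/ — violates constraint (ii): syllable 1 coda contains /m/, which is not a licensed coda consonant → illicit
/kfagk/ — violates constraint (i): syllable 1 coda /gk/ has 2 consonants (> 1) → illicit
No form is licit → 0.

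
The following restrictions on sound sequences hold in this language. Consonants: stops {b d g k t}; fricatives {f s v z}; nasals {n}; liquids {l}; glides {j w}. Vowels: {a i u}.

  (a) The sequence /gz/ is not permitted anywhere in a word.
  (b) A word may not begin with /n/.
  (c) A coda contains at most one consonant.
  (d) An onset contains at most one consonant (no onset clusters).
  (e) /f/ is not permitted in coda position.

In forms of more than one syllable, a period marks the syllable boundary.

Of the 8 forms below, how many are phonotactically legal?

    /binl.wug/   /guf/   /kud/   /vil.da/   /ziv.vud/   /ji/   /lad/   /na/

/binl.wug/ — violates constraint (c): syllable 1 coda /nl/ has 2 consonants (> 1) → phonotactically illegal
/guf/ — violates constraint (e): syllable 1 coda contains /f/ → phonotactically illegal
/kud/ — σ1 onset /k/, coda /d/ ok → phonotactically legal
/vil.da/ — σ1 onset /v/, coda /l/ ok; σ2 onset /d/, coda /∅/ ok → phonotactically legal
/ziv.vud/ — σ1 onset /z/, coda /v/ ok; σ2 onset /v/, coda /d/ ok → phonotactically legal
/ji/ — σ1 onset /j/, coda /∅/ ok → phonotactically legal
/lad/ — σ1 onset /l/, coda /d/ ok → phonotactically legal
/na/ — violates constraint (b): word begins with /n/ → phonotactically illegal
Phonotactically legal: /kud/, /vil.da/, /ziv.vud/, /ji/, /lad/ → 5.

5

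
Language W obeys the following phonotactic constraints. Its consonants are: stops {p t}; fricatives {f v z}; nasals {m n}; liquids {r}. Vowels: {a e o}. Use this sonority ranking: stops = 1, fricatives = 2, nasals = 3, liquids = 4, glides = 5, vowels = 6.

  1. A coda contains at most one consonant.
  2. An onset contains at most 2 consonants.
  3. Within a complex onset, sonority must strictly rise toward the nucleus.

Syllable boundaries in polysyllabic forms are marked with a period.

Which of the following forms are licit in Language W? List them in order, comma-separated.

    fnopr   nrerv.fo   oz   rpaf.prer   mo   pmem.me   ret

fnopr — violates constraint 1: syllable 1 coda /pr/ has 2 consonants (> 1) → illicit
nrerv.fo — violates constraint 1: syllable 1 coda /rv/ has 2 consonants (> 1) → illicit
oz — σ1 onset /∅/, coda /z/ ok → licit
rpaf.prer — violates constraint 3: syllable 1 onset /rp/: /r/ (liquid, 4) → /p/ (stop, 1) does not rise → illicit
mo — σ1 onset /m/, coda /∅/ ok → licit
pmem.me — σ1 onset /pm/ (1→3 rises), coda /m/ ok; σ2 onset /m/, coda /∅/ ok → licit
ret — σ1 onset /r/, coda /t/ ok → licit

oz, mo, pmem.me, ret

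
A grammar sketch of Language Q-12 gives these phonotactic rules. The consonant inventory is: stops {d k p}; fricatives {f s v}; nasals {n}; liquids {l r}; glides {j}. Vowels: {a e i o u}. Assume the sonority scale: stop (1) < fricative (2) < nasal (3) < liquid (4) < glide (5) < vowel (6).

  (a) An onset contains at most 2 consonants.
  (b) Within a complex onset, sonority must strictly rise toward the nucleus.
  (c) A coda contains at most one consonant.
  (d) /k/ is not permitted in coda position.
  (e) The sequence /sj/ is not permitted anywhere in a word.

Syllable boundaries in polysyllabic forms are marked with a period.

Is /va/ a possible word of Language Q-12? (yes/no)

/va/ — σ1 onset /v/, coda /∅/ ok → phonotactically legal

yes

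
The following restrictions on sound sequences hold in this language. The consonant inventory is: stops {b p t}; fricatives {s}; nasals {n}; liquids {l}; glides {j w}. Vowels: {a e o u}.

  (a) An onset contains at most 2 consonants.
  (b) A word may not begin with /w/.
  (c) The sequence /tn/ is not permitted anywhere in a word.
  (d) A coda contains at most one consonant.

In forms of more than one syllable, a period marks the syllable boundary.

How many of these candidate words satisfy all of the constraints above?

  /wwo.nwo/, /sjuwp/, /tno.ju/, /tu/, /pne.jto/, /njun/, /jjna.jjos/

/wwo.nwo/ — violates constraint (b): word begins with /w/ → ill-formed
/sjuwp/ — violates constraint (d): syllable 1 coda /wp/ has 2 consonants (> 1) → ill-formed
/tno.ju/ — violates constraint (c): contains banned sequence /tn/ → ill-formed
/tu/ — σ1 onset /t/, coda /∅/ ok → well-formed
/pne.jto/ — σ1 onset /pn/ (2C), coda /∅/ ok; σ2 onset /jt/ (2C), coda /∅/ ok → well-formed
/njun/ — σ1 onset /nj/ (2C), coda /n/ ok → well-formed
/jjna.jjos/ — violates constraint (a): syllable 1 onset /jjn/ has 3 consonants (> 2) → ill-formed
Well-formed: /tu/, /pne.jto/, /njun/ → 3.

3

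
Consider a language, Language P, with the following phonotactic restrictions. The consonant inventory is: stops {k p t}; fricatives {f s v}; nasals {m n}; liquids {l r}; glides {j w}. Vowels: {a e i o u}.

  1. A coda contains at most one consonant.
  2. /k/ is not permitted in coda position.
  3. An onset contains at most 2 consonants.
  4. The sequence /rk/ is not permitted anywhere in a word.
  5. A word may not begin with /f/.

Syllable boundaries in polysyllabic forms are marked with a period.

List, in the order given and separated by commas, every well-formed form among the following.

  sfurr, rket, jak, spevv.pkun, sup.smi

sfurr — violates constraint 1: syllable 1 coda /rr/ has 2 consonants (> 1) → ill-formed
rket — violates constraint 4: contains banned sequence /rk/ → ill-formed
jak — violates constraint 2: syllable 1 coda contains /k/ → ill-formed
spevv.pkun — violates constraint 1: syllable 1 coda /vv/ has 2 consonants (> 1) → ill-formed
sup.smi — σ1 onset /s/, coda /p/ ok; σ2 onset /sm/ (2C), coda /∅/ ok → well-formed

sup.smi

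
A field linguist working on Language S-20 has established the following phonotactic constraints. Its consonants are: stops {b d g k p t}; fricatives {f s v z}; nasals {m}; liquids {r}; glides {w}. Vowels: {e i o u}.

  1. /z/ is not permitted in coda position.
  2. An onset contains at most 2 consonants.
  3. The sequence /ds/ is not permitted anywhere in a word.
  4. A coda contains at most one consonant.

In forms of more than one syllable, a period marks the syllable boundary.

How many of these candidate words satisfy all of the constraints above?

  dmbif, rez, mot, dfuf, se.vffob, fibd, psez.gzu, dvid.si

2

dmbif — violates constraint 2: syllable 1 onset /dmb/ has 3 consonants (> 2) → phonotactically illegal
rez — violates constraint 1: syllable 1 coda contains /z/ → phonotactically illegal
mot — σ1 onset /m/, coda /t/ ok → phonotactically legal
dfuf — σ1 onset /df/ (2C), coda /f/ ok → phonotactically legal
se.vffob — violates constraint 2: syllable 2 onset /vff/ has 3 consonants (> 2) → phonotactically illegal
fibd — violates constraint 4: syllable 1 coda /bd/ has 2 consonants (> 1) → phonotactically illegal
psez.gzu — violates constraint 1: syllable 1 coda contains /z/ → phonotactically illegal
dvid.si — violates constraint 3: contains banned sequence /ds/ → phonotactically illegal
Phonotactically legal: mot, dfuf → 2.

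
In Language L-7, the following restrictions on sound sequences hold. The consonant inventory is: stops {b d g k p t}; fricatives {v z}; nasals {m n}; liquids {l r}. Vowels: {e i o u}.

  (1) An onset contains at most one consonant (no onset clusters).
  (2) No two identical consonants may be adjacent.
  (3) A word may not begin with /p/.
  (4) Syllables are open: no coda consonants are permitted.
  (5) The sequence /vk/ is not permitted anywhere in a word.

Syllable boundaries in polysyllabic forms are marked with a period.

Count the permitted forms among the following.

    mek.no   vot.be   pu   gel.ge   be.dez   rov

mek.no — violates constraint 4: syllable 1 coda /k/ has 1 consonant (> 0) → not permitted
vot.be — violates constraint 4: syllable 1 coda /t/ has 1 consonant (> 0) → not permitted
pu — violates constraint 3: word begins with /p/ → not permitted
gel.ge — violates constraint 4: syllable 1 coda /l/ has 1 consonant (> 0) → not permitted
be.dez — violates constraint 4: syllable 2 coda /z/ has 1 consonant (> 0) → not permitted
rov — violates constraint 4: syllable 1 coda /v/ has 1 consonant (> 0) → not permitted
No form is permitted → 0.

0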